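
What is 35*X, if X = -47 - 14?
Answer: -2135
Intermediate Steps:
X = -61
35*X = 35*(-61) = -2135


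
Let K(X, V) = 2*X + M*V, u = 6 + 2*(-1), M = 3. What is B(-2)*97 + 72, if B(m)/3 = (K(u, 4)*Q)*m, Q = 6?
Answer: -69768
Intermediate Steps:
u = 4 (u = 6 - 2 = 4)
K(X, V) = 2*X + 3*V
B(m) = 360*m (B(m) = 3*(((2*4 + 3*4)*6)*m) = 3*(((8 + 12)*6)*m) = 3*((20*6)*m) = 3*(120*m) = 360*m)
B(-2)*97 + 72 = (360*(-2))*97 + 72 = -720*97 + 72 = -69840 + 72 = -69768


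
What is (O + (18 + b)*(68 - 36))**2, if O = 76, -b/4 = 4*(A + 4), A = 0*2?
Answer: 1948816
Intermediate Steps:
A = 0
b = -64 (b = -16*(0 + 4) = -16*4 = -4*16 = -64)
(O + (18 + b)*(68 - 36))**2 = (76 + (18 - 64)*(68 - 36))**2 = (76 - 46*32)**2 = (76 - 1472)**2 = (-1396)**2 = 1948816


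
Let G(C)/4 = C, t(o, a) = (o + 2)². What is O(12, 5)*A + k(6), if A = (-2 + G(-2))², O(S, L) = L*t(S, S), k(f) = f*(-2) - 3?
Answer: 97985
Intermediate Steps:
t(o, a) = (2 + o)²
G(C) = 4*C
k(f) = -3 - 2*f (k(f) = -2*f - 3 = -3 - 2*f)
O(S, L) = L*(2 + S)²
A = 100 (A = (-2 + 4*(-2))² = (-2 - 8)² = (-10)² = 100)
O(12, 5)*A + k(6) = (5*(2 + 12)²)*100 + (-3 - 2*6) = (5*14²)*100 + (-3 - 12) = (5*196)*100 - 15 = 980*100 - 15 = 98000 - 15 = 97985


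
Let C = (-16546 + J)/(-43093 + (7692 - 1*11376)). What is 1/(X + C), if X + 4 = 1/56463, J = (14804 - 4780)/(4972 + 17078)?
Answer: -47814279975/174343830209 ≈ -0.27425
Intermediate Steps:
J = 716/1575 (J = 10024/22050 = 10024*(1/22050) = 716/1575 ≈ 0.45460)
X = -225851/56463 (X = -4 + 1/56463 = -225851/56463 ≈ -4.0000)
C = 26059234/73673775 (C = (-16546 + 716/1575)/(-43093 + (7692 - 1*11376)) = -26059234/(1575*(-43093 + (7692 - 11376))) = -26059234/(1575*(-43093 - 3684)) = -26059234/1575/(-46777) = -26059234/1575*(-1/46777) = 26059234/73673775 ≈ 0.35371)
1/(X + C) = 1/(-225851/56463 + 26059234/73673775) = 1/(-174343830209/47814279975) = -47814279975/174343830209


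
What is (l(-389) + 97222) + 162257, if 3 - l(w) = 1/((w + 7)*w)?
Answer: 38558506235/148598 ≈ 2.5948e+5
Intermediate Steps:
l(w) = 3 - 1/(w*(7 + w)) (l(w) = 3 - 1/((w + 7)*w) = 3 - 1/((7 + w)*w) = 3 - 1/(w*(7 + w)))
(l(-389) + 97222) + 162257 = ((-1 + 3*(-389)² + 21*(-389))/((-389)*(7 - 389)) + 97222) + 162257 = (-1/389*(-1 + 3*151321 - 8169)/(-382) + 97222) + 162257 = (-1/389*(-1/382)*(-1 + 453963 - 8169) + 97222) + 162257 = (-1/389*(-1/382)*445793 + 97222) + 162257 = (445793/148598 + 97222) + 162257 = 14447440549/148598 + 162257 = 38558506235/148598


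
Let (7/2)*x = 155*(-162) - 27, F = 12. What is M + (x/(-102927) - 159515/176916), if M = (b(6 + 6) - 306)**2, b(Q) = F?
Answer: 524645138135953/6069811044 ≈ 86435.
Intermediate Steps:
b(Q) = 12
x = -7182 (x = 2*(155*(-162) - 27)/7 = 2*(-25110 - 27)/7 = (2/7)*(-25137) = -7182)
M = 86436 (M = (12 - 306)**2 = (-294)**2 = 86436)
M + (x/(-102927) - 159515/176916) = 86436 + (-7182/(-102927) - 159515/176916) = 86436 + (-7182*(-1/102927) - 159515*1/176916) = 86436 + (2394/34309 - 159515/176916) = 86436 - 5049263231/6069811044 = 524645138135953/6069811044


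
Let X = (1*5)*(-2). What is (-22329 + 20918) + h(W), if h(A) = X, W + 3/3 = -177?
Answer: -1421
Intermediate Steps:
W = -178 (W = -1 - 177 = -178)
X = -10 (X = 5*(-2) = -10)
h(A) = -10
(-22329 + 20918) + h(W) = (-22329 + 20918) - 10 = -1411 - 10 = -1421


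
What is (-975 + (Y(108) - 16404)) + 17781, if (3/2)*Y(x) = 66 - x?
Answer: 374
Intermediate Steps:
Y(x) = 44 - 2*x/3 (Y(x) = 2*(66 - x)/3 = 44 - 2*x/3)
(-975 + (Y(108) - 16404)) + 17781 = (-975 + ((44 - ⅔*108) - 16404)) + 17781 = (-975 + ((44 - 72) - 16404)) + 17781 = (-975 + (-28 - 16404)) + 17781 = (-975 - 16432) + 17781 = -17407 + 17781 = 374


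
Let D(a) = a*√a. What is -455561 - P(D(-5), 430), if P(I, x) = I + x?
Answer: -455991 + 5*I*√5 ≈ -4.5599e+5 + 11.18*I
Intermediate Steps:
D(a) = a^(3/2)
-455561 - P(D(-5), 430) = -455561 - ((-5)^(3/2) + 430) = -455561 - (-5*I*√5 + 430) = -455561 - (430 - 5*I*√5) = -455561 + (-430 + 5*I*√5) = -455991 + 5*I*√5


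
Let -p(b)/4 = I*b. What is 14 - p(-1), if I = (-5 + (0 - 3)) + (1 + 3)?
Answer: 30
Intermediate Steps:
I = -4 (I = (-5 - 3) + 4 = -8 + 4 = -4)
p(b) = 16*b (p(b) = -(-16)*b = 16*b)
14 - p(-1) = 14 - 16*(-1) = 14 - 1*(-16) = 14 + 16 = 30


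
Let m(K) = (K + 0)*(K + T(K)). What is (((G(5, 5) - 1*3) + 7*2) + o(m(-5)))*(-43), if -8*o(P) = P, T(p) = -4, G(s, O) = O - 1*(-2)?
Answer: -4257/8 ≈ -532.13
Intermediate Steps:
G(s, O) = 2 + O (G(s, O) = O + 2 = 2 + O)
m(K) = K*(-4 + K) (m(K) = (K + 0)*(K - 4) = K*(-4 + K))
o(P) = -P/8
(((G(5, 5) - 1*3) + 7*2) + o(m(-5)))*(-43) = ((((2 + 5) - 1*3) + 7*2) - (-5)*(-4 - 5)/8)*(-43) = (((7 - 3) + 14) - (-5)*(-9)/8)*(-43) = ((4 + 14) - ⅛*45)*(-43) = (18 - 45/8)*(-43) = (99/8)*(-43) = -4257/8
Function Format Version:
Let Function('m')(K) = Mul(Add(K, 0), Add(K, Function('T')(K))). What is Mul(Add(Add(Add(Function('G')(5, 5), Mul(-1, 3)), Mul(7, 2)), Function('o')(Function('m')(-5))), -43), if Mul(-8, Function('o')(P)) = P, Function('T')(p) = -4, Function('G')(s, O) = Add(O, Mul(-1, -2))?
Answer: Rational(-4257, 8) ≈ -532.13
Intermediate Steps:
Function('G')(s, O) = Add(2, O) (Function('G')(s, O) = Add(O, 2) = Add(2, O))
Function('m')(K) = Mul(K, Add(-4, K)) (Function('m')(K) = Mul(Add(K, 0), Add(K, -4)) = Mul(K, Add(-4, K)))
Function('o')(P) = Mul(Rational(-1, 8), P)
Mul(Add(Add(Add(Function('G')(5, 5), Mul(-1, 3)), Mul(7, 2)), Function('o')(Function('m')(-5))), -43) = Mul(Add(Add(Add(Add(2, 5), Mul(-1, 3)), Mul(7, 2)), Mul(Rational(-1, 8), Mul(-5, Add(-4, -5)))), -43) = Mul(Add(Add(Add(7, -3), 14), Mul(Rational(-1, 8), Mul(-5, -9))), -43) = Mul(Add(Add(4, 14), Mul(Rational(-1, 8), 45)), -43) = Mul(Add(18, Rational(-45, 8)), -43) = Mul(Rational(99, 8), -43) = Rational(-4257, 8)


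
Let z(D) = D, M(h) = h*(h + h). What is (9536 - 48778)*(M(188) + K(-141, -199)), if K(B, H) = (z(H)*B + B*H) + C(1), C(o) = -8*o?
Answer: -4975807116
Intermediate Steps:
M(h) = 2*h**2 (M(h) = h*(2*h) = 2*h**2)
K(B, H) = -8 + 2*B*H (K(B, H) = (H*B + B*H) - 8*1 = (B*H + B*H) - 8 = 2*B*H - 8 = -8 + 2*B*H)
(9536 - 48778)*(M(188) + K(-141, -199)) = (9536 - 48778)*(2*188**2 + (-8 + 2*(-141)*(-199))) = -39242*(2*35344 + (-8 + 56118)) = -39242*(70688 + 56110) = -39242*126798 = -4975807116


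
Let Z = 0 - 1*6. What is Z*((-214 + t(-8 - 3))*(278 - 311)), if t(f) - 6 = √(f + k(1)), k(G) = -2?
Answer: -41184 + 198*I*√13 ≈ -41184.0 + 713.9*I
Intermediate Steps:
Z = -6 (Z = 0 - 6 = -6)
t(f) = 6 + √(-2 + f) (t(f) = 6 + √(f - 2) = 6 + √(-2 + f))
Z*((-214 + t(-8 - 3))*(278 - 311)) = -6*(-214 + (6 + √(-2 + (-8 - 3))))*(278 - 311) = -6*(-214 + (6 + √(-2 - 11)))*(-33) = -6*(-214 + (6 + √(-13)))*(-33) = -6*(-214 + (6 + I*√13))*(-33) = -6*(-208 + I*√13)*(-33) = -6*(6864 - 33*I*√13) = -41184 + 198*I*√13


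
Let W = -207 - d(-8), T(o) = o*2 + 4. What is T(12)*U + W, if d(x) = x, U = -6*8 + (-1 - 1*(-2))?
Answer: -1515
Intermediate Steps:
T(o) = 4 + 2*o (T(o) = 2*o + 4 = 4 + 2*o)
U = -47 (U = -48 + (-1 + 2) = -48 + 1 = -47)
W = -199 (W = -207 - 1*(-8) = -207 + 8 = -199)
T(12)*U + W = (4 + 2*12)*(-47) - 199 = (4 + 24)*(-47) - 199 = 28*(-47) - 199 = -1316 - 199 = -1515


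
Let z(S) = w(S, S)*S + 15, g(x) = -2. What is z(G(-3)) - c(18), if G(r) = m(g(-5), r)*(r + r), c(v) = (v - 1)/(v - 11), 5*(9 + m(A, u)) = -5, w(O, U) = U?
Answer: 25288/7 ≈ 3612.6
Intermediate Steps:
m(A, u) = -10 (m(A, u) = -9 + (⅕)*(-5) = -9 - 1 = -10)
c(v) = (-1 + v)/(-11 + v)
G(r) = -20*r (G(r) = -10*(r + r) = -20*r)
z(S) = 15 + S² (z(S) = S*S + 15 = S² + 15 = 15 + S²)
z(G(-3)) - c(18) = (15 + (-20*(-3))²) - (-1 + 18)/(-11 + 18) = (15 + 60²) - 17/7 = (15 + 3600) - 17/7 = 3615 - 1*17/7 = 3615 - 17/7 = 25288/7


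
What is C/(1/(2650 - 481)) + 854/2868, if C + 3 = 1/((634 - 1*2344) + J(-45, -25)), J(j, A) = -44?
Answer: -4092250510/628809 ≈ -6507.9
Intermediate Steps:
C = -5263/1754 (C = -3 + 1/((634 - 1*2344) - 44) = -3 + 1/((634 - 2344) - 44) = -3 + 1/(-1710 - 44) = -3 + 1/(-1754) = -3 - 1/1754 = -5263/1754 ≈ -3.0006)
C/(1/(2650 - 481)) + 854/2868 = -5263/(1754*(1/(2650 - 481))) + 854/2868 = -5263/(1754*(1/2169)) + 854*(1/2868) = -5263/(1754*1/2169) + 427/1434 = -5263/1754*2169 + 427/1434 = -11415447/1754 + 427/1434 = -4092250510/628809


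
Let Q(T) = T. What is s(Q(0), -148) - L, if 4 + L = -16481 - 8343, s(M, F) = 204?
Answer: 25032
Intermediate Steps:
L = -24828 (L = -4 + (-16481 - 8343) = -4 - 24824 = -24828)
s(Q(0), -148) - L = 204 - 1*(-24828) = 204 + 24828 = 25032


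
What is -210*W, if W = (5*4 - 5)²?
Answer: -47250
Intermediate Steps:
W = 225 (W = (20 - 5)² = 15² = 225)
-210*W = -210*225 = -47250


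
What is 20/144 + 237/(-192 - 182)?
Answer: -3331/6732 ≈ -0.49480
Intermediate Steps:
20/144 + 237/(-192 - 182) = 20*(1/144) + 237/(-374) = 5/36 + 237*(-1/374) = 5/36 - 237/374 = -3331/6732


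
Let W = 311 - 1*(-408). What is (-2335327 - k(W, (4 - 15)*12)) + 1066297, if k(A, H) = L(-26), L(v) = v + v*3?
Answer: -1268926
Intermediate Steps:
W = 719 (W = 311 + 408 = 719)
L(v) = 4*v (L(v) = v + 3*v = 4*v)
k(A, H) = -104 (k(A, H) = 4*(-26) = -104)
(-2335327 - k(W, (4 - 15)*12)) + 1066297 = (-2335327 - 1*(-104)) + 1066297 = (-2335327 + 104) + 1066297 = -2335223 + 1066297 = -1268926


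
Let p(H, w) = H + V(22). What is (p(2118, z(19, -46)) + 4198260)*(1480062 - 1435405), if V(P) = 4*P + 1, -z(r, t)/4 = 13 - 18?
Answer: 187580254819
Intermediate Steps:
z(r, t) = 20 (z(r, t) = -4*(13 - 18) = -4*(-5) = 20)
V(P) = 1 + 4*P
p(H, w) = 89 + H (p(H, w) = H + (1 + 4*22) = H + (1 + 88) = H + 89 = 89 + H)
(p(2118, z(19, -46)) + 4198260)*(1480062 - 1435405) = ((89 + 2118) + 4198260)*(1480062 - 1435405) = (2207 + 4198260)*44657 = 4200467*44657 = 187580254819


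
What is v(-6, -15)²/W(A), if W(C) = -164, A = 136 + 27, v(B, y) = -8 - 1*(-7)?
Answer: -1/164 ≈ -0.0060976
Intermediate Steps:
v(B, y) = -1 (v(B, y) = -8 + 7 = -1)
A = 163
v(-6, -15)²/W(A) = (-1)²/(-164) = 1*(-1/164) = -1/164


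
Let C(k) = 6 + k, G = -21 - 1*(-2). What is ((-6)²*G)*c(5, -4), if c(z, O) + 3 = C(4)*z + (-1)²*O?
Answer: -29412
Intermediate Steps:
G = -19 (G = -21 + 2 = -19)
c(z, O) = -3 + O + 10*z (c(z, O) = -3 + ((6 + 4)*z + (-1)²*O) = -3 + (10*z + 1*O) = -3 + (10*z + O) = -3 + (O + 10*z) = -3 + O + 10*z)
((-6)²*G)*c(5, -4) = ((-6)²*(-19))*(-3 - 4 + 10*5) = (36*(-19))*(-3 - 4 + 50) = -684*43 = -29412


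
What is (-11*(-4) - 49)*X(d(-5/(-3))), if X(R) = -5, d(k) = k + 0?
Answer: 25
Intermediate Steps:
d(k) = k
(-11*(-4) - 49)*X(d(-5/(-3))) = (-11*(-4) - 49)*(-5) = (44 - 49)*(-5) = -5*(-5) = 25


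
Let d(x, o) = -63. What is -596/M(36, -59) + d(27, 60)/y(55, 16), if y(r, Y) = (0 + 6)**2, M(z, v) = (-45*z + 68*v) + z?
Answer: -9197/5596 ≈ -1.6435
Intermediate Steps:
M(z, v) = -44*z + 68*v
y(r, Y) = 36 (y(r, Y) = 6**2 = 36)
-596/M(36, -59) + d(27, 60)/y(55, 16) = -596/(-44*36 + 68*(-59)) - 63/36 = -596/(-1584 - 4012) - 63*1/36 = -596/(-5596) - 7/4 = -596*(-1/5596) - 7/4 = 149/1399 - 7/4 = -9197/5596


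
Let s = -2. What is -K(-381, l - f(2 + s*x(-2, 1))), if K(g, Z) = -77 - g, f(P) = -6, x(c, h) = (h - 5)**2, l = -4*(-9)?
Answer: -304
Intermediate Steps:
l = 36
x(c, h) = (-5 + h)**2
-K(-381, l - f(2 + s*x(-2, 1))) = -(-77 - 1*(-381)) = -(-77 + 381) = -1*304 = -304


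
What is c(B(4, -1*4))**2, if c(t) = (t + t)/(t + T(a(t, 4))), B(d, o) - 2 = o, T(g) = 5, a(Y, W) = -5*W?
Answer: 16/9 ≈ 1.7778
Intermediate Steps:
B(d, o) = 2 + o
c(t) = 2*t/(5 + t) (c(t) = (t + t)/(t + 5) = (2*t)/(5 + t) = 2*t/(5 + t))
c(B(4, -1*4))**2 = (2*(2 - 1*4)/(5 + (2 - 1*4)))**2 = (2*(2 - 4)/(5 + (2 - 4)))**2 = (2*(-2)/(5 - 2))**2 = (2*(-2)/3)**2 = (2*(-2)*(1/3))**2 = (-4/3)**2 = 16/9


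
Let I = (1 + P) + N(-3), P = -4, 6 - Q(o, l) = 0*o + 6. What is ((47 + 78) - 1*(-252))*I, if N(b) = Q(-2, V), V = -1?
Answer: -1131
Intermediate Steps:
Q(o, l) = 0 (Q(o, l) = 6 - (0*o + 6) = 6 - (0 + 6) = 6 - 1*6 = 6 - 6 = 0)
N(b) = 0
I = -3 (I = (1 - 4) + 0 = -3 + 0 = -3)
((47 + 78) - 1*(-252))*I = ((47 + 78) - 1*(-252))*(-3) = (125 + 252)*(-3) = 377*(-3) = -1131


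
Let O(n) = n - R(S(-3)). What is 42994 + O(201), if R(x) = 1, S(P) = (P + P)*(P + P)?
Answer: 43194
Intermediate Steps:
S(P) = 4*P² (S(P) = (2*P)*(2*P) = 4*P²)
O(n) = -1 + n (O(n) = n - 1*1 = n - 1 = -1 + n)
42994 + O(201) = 42994 + (-1 + 201) = 42994 + 200 = 43194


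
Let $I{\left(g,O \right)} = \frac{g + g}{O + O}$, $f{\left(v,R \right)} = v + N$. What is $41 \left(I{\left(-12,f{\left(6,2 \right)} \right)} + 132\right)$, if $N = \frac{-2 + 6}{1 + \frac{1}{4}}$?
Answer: $\frac{123246}{23} \approx 5358.5$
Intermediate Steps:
$N = \frac{16}{5}$ ($N = \frac{4}{1 + \frac{1}{4}} = \frac{4}{\frac{5}{4}} = 4 \cdot \frac{4}{5} = \frac{16}{5} \approx 3.2$)
$f{\left(v,R \right)} = \frac{16}{5} + v$ ($f{\left(v,R \right)} = v + \frac{16}{5} = \frac{16}{5} + v$)
$I{\left(g,O \right)} = \frac{g}{O}$ ($I{\left(g,O \right)} = \frac{2 g}{2 O} = 2 g \frac{1}{2 O} = \frac{g}{O}$)
$41 \left(I{\left(-12,f{\left(6,2 \right)} \right)} + 132\right) = 41 \left(- \frac{12}{\frac{16}{5} + 6} + 132\right) = 41 \left(- \frac{12}{\frac{46}{5}} + 132\right) = 41 \left(\left(-12\right) \frac{5}{46} + 132\right) = 41 \left(- \frac{30}{23} + 132\right) = 41 \cdot \frac{3006}{23} = \frac{123246}{23}$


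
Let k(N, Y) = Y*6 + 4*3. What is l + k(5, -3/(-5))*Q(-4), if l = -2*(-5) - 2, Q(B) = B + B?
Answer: -584/5 ≈ -116.80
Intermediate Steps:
Q(B) = 2*B
l = 8 (l = 10 - 2 = 8)
k(N, Y) = 12 + 6*Y (k(N, Y) = 6*Y + 12 = 12 + 6*Y)
l + k(5, -3/(-5))*Q(-4) = 8 + (12 + 6*(-3/(-5)))*(2*(-4)) = 8 + (12 + 6*(-3*(-⅕)))*(-8) = 8 + (12 + 6*(⅗))*(-8) = 8 + (12 + 18/5)*(-8) = 8 + (78/5)*(-8) = 8 - 624/5 = -584/5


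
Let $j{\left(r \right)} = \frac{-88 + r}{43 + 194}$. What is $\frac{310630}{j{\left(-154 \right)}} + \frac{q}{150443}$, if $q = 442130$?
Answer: $- \frac{5537701429435}{18203603} \approx -3.0421 \cdot 10^{5}$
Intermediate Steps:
$j{\left(r \right)} = - \frac{88}{237} + \frac{r}{237}$ ($j{\left(r \right)} = \frac{-88 + r}{237} = \left(-88 + r\right) \frac{1}{237} = - \frac{88}{237} + \frac{r}{237}$)
$\frac{310630}{j{\left(-154 \right)}} + \frac{q}{150443} = \frac{310630}{- \frac{88}{237} + \frac{1}{237} \left(-154\right)} + \frac{442130}{150443} = \frac{310630}{- \frac{88}{237} - \frac{154}{237}} + 442130 \cdot \frac{1}{150443} = \frac{310630}{- \frac{242}{237}} + \frac{442130}{150443} = 310630 \left(- \frac{237}{242}\right) + \frac{442130}{150443} = - \frac{36809655}{121} + \frac{442130}{150443} = - \frac{5537701429435}{18203603}$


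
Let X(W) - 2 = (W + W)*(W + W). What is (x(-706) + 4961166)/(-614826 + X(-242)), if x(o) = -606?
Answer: -206690/15857 ≈ -13.035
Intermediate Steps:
X(W) = 2 + 4*W² (X(W) = 2 + (W + W)*(W + W) = 2 + (2*W)*(2*W) = 2 + 4*W²)
(x(-706) + 4961166)/(-614826 + X(-242)) = (-606 + 4961166)/(-614826 + (2 + 4*(-242)²)) = 4960560/(-614826 + (2 + 4*58564)) = 4960560/(-614826 + (2 + 234256)) = 4960560/(-614826 + 234258) = 4960560/(-380568) = 4960560*(-1/380568) = -206690/15857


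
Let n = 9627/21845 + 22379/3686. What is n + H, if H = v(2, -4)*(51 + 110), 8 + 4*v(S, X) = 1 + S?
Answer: -31360860921/161041340 ≈ -194.74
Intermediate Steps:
v(S, X) = -7/4 + S/4 (v(S, X) = -2 + (1 + S)/4 = -2 + (¼ + S/4) = -7/4 + S/4)
n = 524354377/80520670 (n = 9627*(1/21845) + 22379*(1/3686) = 9627/21845 + 22379/3686 = 524354377/80520670 ≈ 6.5120)
H = -805/4 (H = (-7/4 + (¼)*2)*(51 + 110) = (-7/4 + ½)*161 = -5/4*161 = -805/4 ≈ -201.25)
n + H = 524354377/80520670 - 805/4 = -31360860921/161041340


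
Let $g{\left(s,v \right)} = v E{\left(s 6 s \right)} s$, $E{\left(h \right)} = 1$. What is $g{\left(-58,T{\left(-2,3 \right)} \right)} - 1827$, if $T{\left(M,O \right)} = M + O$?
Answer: $-1885$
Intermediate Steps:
$g{\left(s,v \right)} = s v$ ($g{\left(s,v \right)} = v 1 s = v s = s v$)
$g{\left(-58,T{\left(-2,3 \right)} \right)} - 1827 = - 58 \left(-2 + 3\right) - 1827 = \left(-58\right) 1 - 1827 = -58 - 1827 = -1885$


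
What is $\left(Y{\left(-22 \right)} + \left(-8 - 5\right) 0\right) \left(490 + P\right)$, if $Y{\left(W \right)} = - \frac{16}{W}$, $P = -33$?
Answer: $\frac{3656}{11} \approx 332.36$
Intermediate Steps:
$\left(Y{\left(-22 \right)} + \left(-8 - 5\right) 0\right) \left(490 + P\right) = \left(- \frac{16}{-22} + \left(-8 - 5\right) 0\right) \left(490 - 33\right) = \left(\left(-16\right) \left(- \frac{1}{22}\right) - 0\right) 457 = \left(\frac{8}{11} + 0\right) 457 = \frac{8}{11} \cdot 457 = \frac{3656}{11}$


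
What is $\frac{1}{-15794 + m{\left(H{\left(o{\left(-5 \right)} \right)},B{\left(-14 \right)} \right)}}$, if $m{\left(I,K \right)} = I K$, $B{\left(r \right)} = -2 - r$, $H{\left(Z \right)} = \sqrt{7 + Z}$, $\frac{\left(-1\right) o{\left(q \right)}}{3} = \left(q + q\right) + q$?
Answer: $- \frac{7897}{124721474} - \frac{6 \sqrt{13}}{62360737} \approx -6.3664 \cdot 10^{-5}$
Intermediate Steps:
$o{\left(q \right)} = - 9 q$ ($o{\left(q \right)} = - 3 \left(\left(q + q\right) + q\right) = - 3 \left(2 q + q\right) = - 3 \cdot 3 q = - 9 q$)
$\frac{1}{-15794 + m{\left(H{\left(o{\left(-5 \right)} \right)},B{\left(-14 \right)} \right)}} = \frac{1}{-15794 + \sqrt{7 - -45} \left(-2 - -14\right)} = \frac{1}{-15794 + \sqrt{7 + 45} \left(-2 + 14\right)} = \frac{1}{-15794 + \sqrt{52} \cdot 12} = \frac{1}{-15794 + 2 \sqrt{13} \cdot 12} = \frac{1}{-15794 + 24 \sqrt{13}}$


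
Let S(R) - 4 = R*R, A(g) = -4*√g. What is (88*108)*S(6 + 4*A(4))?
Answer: 6462720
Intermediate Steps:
S(R) = 4 + R² (S(R) = 4 + R*R = 4 + R²)
(88*108)*S(6 + 4*A(4)) = (88*108)*(4 + (6 + 4*(-4*√4))²) = 9504*(4 + (6 + 4*(-4*2))²) = 9504*(4 + (6 + 4*(-8))²) = 9504*(4 + (6 - 32)²) = 9504*(4 + (-26)²) = 9504*(4 + 676) = 9504*680 = 6462720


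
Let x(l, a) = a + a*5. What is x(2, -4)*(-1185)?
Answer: 28440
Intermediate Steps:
x(l, a) = 6*a (x(l, a) = a + 5*a = 6*a)
x(2, -4)*(-1185) = (6*(-4))*(-1185) = -24*(-1185) = 28440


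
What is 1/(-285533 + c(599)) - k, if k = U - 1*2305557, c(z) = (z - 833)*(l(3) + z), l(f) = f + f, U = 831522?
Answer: 629564770604/427103 ≈ 1.4740e+6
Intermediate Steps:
l(f) = 2*f
c(z) = (-833 + z)*(6 + z) (c(z) = (z - 833)*(2*3 + z) = (-833 + z)*(6 + z))
k = -1474035 (k = 831522 - 1*2305557 = 831522 - 2305557 = -1474035)
1/(-285533 + c(599)) - k = 1/(-285533 + (-4998 + 599² - 827*599)) - 1*(-1474035) = 1/(-285533 + (-4998 + 358801 - 495373)) + 1474035 = 1/(-285533 - 141570) + 1474035 = 1/(-427103) + 1474035 = -1/427103 + 1474035 = 629564770604/427103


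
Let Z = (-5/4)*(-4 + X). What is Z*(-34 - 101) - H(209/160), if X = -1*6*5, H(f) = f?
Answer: -918209/160 ≈ -5738.8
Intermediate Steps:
X = -30 (X = -6*5 = -30)
Z = 85/2 (Z = (-5/4)*(-4 - 30) = -5*¼*(-34) = -5/4*(-34) = 85/2 ≈ 42.500)
Z*(-34 - 101) - H(209/160) = 85*(-34 - 101)/2 - 209/160 = (85/2)*(-135) - 209/160 = -11475/2 - 1*209/160 = -11475/2 - 209/160 = -918209/160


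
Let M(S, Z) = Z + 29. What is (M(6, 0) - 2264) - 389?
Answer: -2624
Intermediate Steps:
M(S, Z) = 29 + Z
(M(6, 0) - 2264) - 389 = ((29 + 0) - 2264) - 389 = (29 - 2264) - 389 = -2235 - 389 = -2624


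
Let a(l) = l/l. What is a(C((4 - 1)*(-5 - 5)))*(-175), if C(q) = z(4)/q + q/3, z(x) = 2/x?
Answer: -175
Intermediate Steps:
C(q) = 1/(2*q) + q/3 (C(q) = (2/4)/q + q/3 = (2*(1/4))/q + q*(1/3) = 1/(2*q) + q/3)
a(l) = 1
a(C((4 - 1)*(-5 - 5)))*(-175) = 1*(-175) = -175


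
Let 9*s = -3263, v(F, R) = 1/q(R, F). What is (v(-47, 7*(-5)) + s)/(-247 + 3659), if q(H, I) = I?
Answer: -76685/721638 ≈ -0.10627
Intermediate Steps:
v(F, R) = 1/F
s = -3263/9 (s = (1/9)*(-3263) = -3263/9 ≈ -362.56)
(v(-47, 7*(-5)) + s)/(-247 + 3659) = (1/(-47) - 3263/9)/(-247 + 3659) = (-1/47 - 3263/9)/3412 = -153370/423*1/3412 = -76685/721638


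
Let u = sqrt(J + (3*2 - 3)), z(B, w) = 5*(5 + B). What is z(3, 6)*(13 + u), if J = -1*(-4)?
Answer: 520 + 40*sqrt(7) ≈ 625.83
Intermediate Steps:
z(B, w) = 25 + 5*B
J = 4
u = sqrt(7) (u = sqrt(4 + (3*2 - 3)) = sqrt(4 + (6 - 3)) = sqrt(4 + 3) = sqrt(7) ≈ 2.6458)
z(3, 6)*(13 + u) = (25 + 5*3)*(13 + sqrt(7)) = (25 + 15)*(13 + sqrt(7)) = 40*(13 + sqrt(7)) = 520 + 40*sqrt(7)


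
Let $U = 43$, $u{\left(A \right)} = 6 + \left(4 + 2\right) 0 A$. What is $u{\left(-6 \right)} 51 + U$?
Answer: $349$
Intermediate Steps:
$u{\left(A \right)} = 6$ ($u{\left(A \right)} = 6 + 6 \cdot 0 A = 6 + 0 A = 6 + 0 = 6$)
$u{\left(-6 \right)} 51 + U = 6 \cdot 51 + 43 = 306 + 43 = 349$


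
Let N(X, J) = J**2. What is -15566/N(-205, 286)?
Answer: -7783/40898 ≈ -0.19030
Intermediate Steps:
-15566/N(-205, 286) = -15566/(286**2) = -15566/81796 = -15566*1/81796 = -7783/40898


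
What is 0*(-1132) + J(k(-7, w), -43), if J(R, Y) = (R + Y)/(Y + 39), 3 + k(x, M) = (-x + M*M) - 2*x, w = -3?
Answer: 4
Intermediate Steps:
k(x, M) = -3 + M² - 3*x (k(x, M) = -3 + ((-x + M*M) - 2*x) = -3 + ((-x + M²) - 2*x) = -3 + ((M² - x) - 2*x) = -3 + (M² - 3*x) = -3 + M² - 3*x)
J(R, Y) = (R + Y)/(39 + Y)
0*(-1132) + J(k(-7, w), -43) = 0*(-1132) + ((-3 + (-3)² - 3*(-7)) - 43)/(39 - 43) = 0 + ((-3 + 9 + 21) - 43)/(-4) = 0 - (27 - 43)/4 = 0 - ¼*(-16) = 0 + 4 = 4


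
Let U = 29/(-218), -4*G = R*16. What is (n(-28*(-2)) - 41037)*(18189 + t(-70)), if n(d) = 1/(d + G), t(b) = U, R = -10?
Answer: -15621001257323/20928 ≈ -7.4642e+8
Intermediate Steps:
G = 40 (G = -(-5)*16/2 = -1/4*(-160) = 40)
U = -29/218 (U = 29*(-1/218) = -29/218 ≈ -0.13303)
t(b) = -29/218
n(d) = 1/(40 + d) (n(d) = 1/(d + 40) = 1/(40 + d))
(n(-28*(-2)) - 41037)*(18189 + t(-70)) = (1/(40 - 28*(-2)) - 41037)*(18189 - 29/218) = (1/(40 + 56) - 41037)*(3965173/218) = (1/96 - 41037)*(3965173/218) = -3939551/96*3965173/218 = -15621001257323/20928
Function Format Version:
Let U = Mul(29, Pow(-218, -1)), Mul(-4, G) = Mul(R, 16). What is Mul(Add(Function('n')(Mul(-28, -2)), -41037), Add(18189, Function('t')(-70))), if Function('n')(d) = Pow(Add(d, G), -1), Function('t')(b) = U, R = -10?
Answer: Rational(-15621001257323, 20928) ≈ -7.4642e+8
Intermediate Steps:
G = 40 (G = Mul(Rational(-1, 4), Mul(-10, 16)) = Mul(Rational(-1, 4), -160) = 40)
U = Rational(-29, 218) (U = Mul(29, Rational(-1, 218)) = Rational(-29, 218) ≈ -0.13303)
Function('t')(b) = Rational(-29, 218)
Function('n')(d) = Pow(Add(40, d), -1) (Function('n')(d) = Pow(Add(d, 40), -1) = Pow(Add(40, d), -1))
Mul(Add(Function('n')(Mul(-28, -2)), -41037), Add(18189, Function('t')(-70))) = Mul(Add(Pow(Add(40, Mul(-28, -2)), -1), -41037), Add(18189, Rational(-29, 218))) = Mul(Add(Pow(Add(40, 56), -1), -41037), Rational(3965173, 218)) = Mul(Add(Pow(96, -1), -41037), Rational(3965173, 218)) = Mul(Add(Rational(1, 96), -41037), Rational(3965173, 218)) = Mul(Rational(-3939551, 96), Rational(3965173, 218)) = Rational(-15621001257323, 20928)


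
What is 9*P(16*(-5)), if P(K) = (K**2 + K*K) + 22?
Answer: 115398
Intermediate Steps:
P(K) = 22 + 2*K**2 (P(K) = (K**2 + K**2) + 22 = 2*K**2 + 22 = 22 + 2*K**2)
9*P(16*(-5)) = 9*(22 + 2*(16*(-5))**2) = 9*(22 + 2*(-80)**2) = 9*(22 + 2*6400) = 9*(22 + 12800) = 9*12822 = 115398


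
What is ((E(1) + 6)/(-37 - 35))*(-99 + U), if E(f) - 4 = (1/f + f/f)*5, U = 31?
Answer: 170/9 ≈ 18.889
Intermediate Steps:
E(f) = 9 + 5/f (E(f) = 4 + (1/f + f/f)*5 = 4 + (1/f + 1)*5 = 4 + (1 + 1/f)*5 = 4 + (5 + 5/f) = 9 + 5/f)
((E(1) + 6)/(-37 - 35))*(-99 + U) = (((9 + 5/1) + 6)/(-37 - 35))*(-99 + 31) = (((9 + 5*1) + 6)/(-72))*(-68) = (((9 + 5) + 6)*(-1/72))*(-68) = ((14 + 6)*(-1/72))*(-68) = (20*(-1/72))*(-68) = -5/18*(-68) = 170/9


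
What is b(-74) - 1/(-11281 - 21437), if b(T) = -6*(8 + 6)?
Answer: -2748311/32718 ≈ -84.000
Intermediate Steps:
b(T) = -84 (b(T) = -6*14 = -84)
b(-74) - 1/(-11281 - 21437) = -84 - 1/(-11281 - 21437) = -84 - 1/(-32718) = -84 - 1*(-1/32718) = -84 + 1/32718 = -2748311/32718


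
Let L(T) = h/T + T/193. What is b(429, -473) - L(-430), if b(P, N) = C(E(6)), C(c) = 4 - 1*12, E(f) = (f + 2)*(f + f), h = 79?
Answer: -463773/82990 ≈ -5.5883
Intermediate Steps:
E(f) = 2*f*(2 + f) (E(f) = (2 + f)*(2*f) = 2*f*(2 + f))
C(c) = -8 (C(c) = 4 - 12 = -8)
b(P, N) = -8
L(T) = 79/T + T/193
b(429, -473) - L(-430) = -8 - (79/(-430) + (1/193)*(-430)) = -8 - (79*(-1/430) - 430/193) = -8 - (-79/430 - 430/193) = -8 - 1*(-200147/82990) = -8 + 200147/82990 = -463773/82990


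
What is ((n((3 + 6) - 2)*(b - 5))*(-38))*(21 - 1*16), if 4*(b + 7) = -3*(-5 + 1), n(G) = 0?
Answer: 0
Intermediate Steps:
b = -4 (b = -7 + (-3*(-5 + 1))/4 = -7 + (-3*(-4))/4 = -7 + (¼)*12 = -7 + 3 = -4)
((n((3 + 6) - 2)*(b - 5))*(-38))*(21 - 1*16) = ((0*(-4 - 5))*(-38))*(21 - 1*16) = ((0*(-9))*(-38))*(21 - 16) = (0*(-38))*5 = 0*5 = 0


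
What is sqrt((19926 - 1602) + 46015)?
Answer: sqrt(64339) ≈ 253.65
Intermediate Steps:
sqrt((19926 - 1602) + 46015) = sqrt(18324 + 46015) = sqrt(64339)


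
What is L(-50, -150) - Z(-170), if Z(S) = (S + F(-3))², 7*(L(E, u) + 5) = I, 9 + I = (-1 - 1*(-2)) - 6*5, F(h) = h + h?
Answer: -216905/7 ≈ -30986.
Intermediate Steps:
F(h) = 2*h
I = -38 (I = -9 + ((-1 - 1*(-2)) - 6*5) = -9 + ((-1 + 2) - 30) = -9 + (1 - 30) = -9 - 29 = -38)
L(E, u) = -73/7 (L(E, u) = -5 + (⅐)*(-38) = -5 - 38/7 = -73/7)
Z(S) = (-6 + S)² (Z(S) = (S + 2*(-3))² = (S - 6)² = (-6 + S)²)
L(-50, -150) - Z(-170) = -73/7 - (-6 - 170)² = -73/7 - 1*(-176)² = -73/7 - 1*30976 = -73/7 - 30976 = -216905/7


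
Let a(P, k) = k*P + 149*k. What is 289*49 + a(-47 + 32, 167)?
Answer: 36539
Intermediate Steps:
a(P, k) = 149*k + P*k (a(P, k) = P*k + 149*k = 149*k + P*k)
289*49 + a(-47 + 32, 167) = 289*49 + 167*(149 + (-47 + 32)) = 14161 + 167*(149 - 15) = 14161 + 167*134 = 14161 + 22378 = 36539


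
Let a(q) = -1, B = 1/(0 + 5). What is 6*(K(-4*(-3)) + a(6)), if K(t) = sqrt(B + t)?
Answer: -6 + 6*sqrt(305)/5 ≈ 14.957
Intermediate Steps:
B = 1/5 ≈ 0.20000
K(t) = sqrt(1/5 + t)
6*(K(-4*(-3)) + a(6)) = 6*(sqrt(5 + 25*(-4*(-3)))/5 - 1) = 6*(sqrt(5 + 25*12)/5 - 1) = 6*(sqrt(5 + 300)/5 - 1) = 6*(sqrt(305)/5 - 1) = 6*(-1 + sqrt(305)/5) = -6 + 6*sqrt(305)/5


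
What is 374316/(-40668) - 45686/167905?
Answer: -5392290519/569030045 ≈ -9.4763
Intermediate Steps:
374316/(-40668) - 45686/167905 = 374316*(-1/40668) - 45686*1/167905 = -31193/3389 - 45686/167905 = -5392290519/569030045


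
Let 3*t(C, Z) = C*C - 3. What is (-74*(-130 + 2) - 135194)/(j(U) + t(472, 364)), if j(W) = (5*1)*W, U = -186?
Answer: -377166/219991 ≈ -1.7145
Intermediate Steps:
j(W) = 5*W
t(C, Z) = -1 + C**2/3 (t(C, Z) = (C*C - 3)/3 = (C**2 - 3)/3 = (-3 + C**2)/3 = -1 + C**2/3)
(-74*(-130 + 2) - 135194)/(j(U) + t(472, 364)) = (-74*(-130 + 2) - 135194)/(5*(-186) + (-1 + (1/3)*472**2)) = (-74*(-128) - 135194)/(-930 + (-1 + (1/3)*222784)) = (9472 - 135194)/(-930 + (-1 + 222784/3)) = -125722/(-930 + 222781/3) = -125722/219991/3 = -125722*3/219991 = -377166/219991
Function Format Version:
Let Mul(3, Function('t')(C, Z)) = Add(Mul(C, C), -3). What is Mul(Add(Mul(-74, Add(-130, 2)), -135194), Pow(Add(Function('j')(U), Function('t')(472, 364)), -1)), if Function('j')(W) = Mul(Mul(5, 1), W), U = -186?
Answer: Rational(-377166, 219991) ≈ -1.7145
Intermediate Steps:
Function('j')(W) = Mul(5, W)
Function('t')(C, Z) = Add(-1, Mul(Rational(1, 3), Pow(C, 2))) (Function('t')(C, Z) = Mul(Rational(1, 3), Add(Mul(C, C), -3)) = Mul(Rational(1, 3), Add(Pow(C, 2), -3)) = Mul(Rational(1, 3), Add(-3, Pow(C, 2))) = Add(-1, Mul(Rational(1, 3), Pow(C, 2))))
Mul(Add(Mul(-74, Add(-130, 2)), -135194), Pow(Add(Function('j')(U), Function('t')(472, 364)), -1)) = Mul(Add(Mul(-74, Add(-130, 2)), -135194), Pow(Add(Mul(5, -186), Add(-1, Mul(Rational(1, 3), Pow(472, 2)))), -1)) = Mul(Add(Mul(-74, -128), -135194), Pow(Add(-930, Add(-1, Mul(Rational(1, 3), 222784))), -1)) = Mul(Add(9472, -135194), Pow(Add(-930, Add(-1, Rational(222784, 3))), -1)) = Mul(-125722, Pow(Add(-930, Rational(222781, 3)), -1)) = Mul(-125722, Pow(Rational(219991, 3), -1)) = Mul(-125722, Rational(3, 219991)) = Rational(-377166, 219991)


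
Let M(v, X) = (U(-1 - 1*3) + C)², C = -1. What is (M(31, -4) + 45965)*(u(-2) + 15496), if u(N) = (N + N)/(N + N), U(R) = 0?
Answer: 712335102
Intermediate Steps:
M(v, X) = 1 (M(v, X) = (0 - 1)² = (-1)² = 1)
u(N) = 1 (u(N) = (2*N)/((2*N)) = (2*N)*(1/(2*N)) = 1)
(M(31, -4) + 45965)*(u(-2) + 15496) = (1 + 45965)*(1 + 15496) = 45966*15497 = 712335102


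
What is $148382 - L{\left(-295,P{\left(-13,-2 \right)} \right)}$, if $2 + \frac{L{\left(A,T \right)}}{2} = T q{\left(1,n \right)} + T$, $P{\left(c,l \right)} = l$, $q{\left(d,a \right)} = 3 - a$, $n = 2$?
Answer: $148394$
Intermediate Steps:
$L{\left(A,T \right)} = -4 + 4 T$ ($L{\left(A,T \right)} = -4 + 2 \left(T \left(3 - 2\right) + T\right) = -4 + 2 \left(T 1 + T\right) = -4 + 2 \left(T + T\right) = -4 + 2 \cdot 2 T = -4 + 4 T$)
$148382 - L{\left(-295,P{\left(-13,-2 \right)} \right)} = 148382 - \left(-4 + 4 \left(-2\right)\right) = 148382 - \left(-4 - 8\right) = 148382 - -12 = 148382 + 12 = 148394$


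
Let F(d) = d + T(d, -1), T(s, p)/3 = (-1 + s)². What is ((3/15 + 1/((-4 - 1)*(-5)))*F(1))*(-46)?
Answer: -276/25 ≈ -11.040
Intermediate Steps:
T(s, p) = 3*(-1 + s)²
F(d) = d + 3*(-1 + d)²
((3/15 + 1/((-4 - 1)*(-5)))*F(1))*(-46) = ((3/15 + 1/((-4 - 1)*(-5)))*(1 + 3*(-1 + 1)²))*(-46) = ((3*(1/15) + 1/(-5*(-5)))*(1 + 3*0²))*(-46) = ((⅕ + 1/25)*(1 + 3*0))*(-46) = ((⅕ + 1*(1/25))*(1 + 0))*(-46) = ((⅕ + 1/25)*1)*(-46) = ((6/25)*1)*(-46) = (6/25)*(-46) = -276/25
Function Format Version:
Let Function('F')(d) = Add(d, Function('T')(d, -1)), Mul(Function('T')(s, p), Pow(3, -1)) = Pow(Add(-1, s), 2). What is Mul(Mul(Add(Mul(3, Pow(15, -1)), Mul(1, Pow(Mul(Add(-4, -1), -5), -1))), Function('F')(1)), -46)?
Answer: Rational(-276, 25) ≈ -11.040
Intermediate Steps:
Function('T')(s, p) = Mul(3, Pow(Add(-1, s), 2))
Function('F')(d) = Add(d, Mul(3, Pow(Add(-1, d), 2)))
Mul(Mul(Add(Mul(3, Pow(15, -1)), Mul(1, Pow(Mul(Add(-4, -1), -5), -1))), Function('F')(1)), -46) = Mul(Mul(Add(Mul(3, Pow(15, -1)), Mul(1, Pow(Mul(Add(-4, -1), -5), -1))), Add(1, Mul(3, Pow(Add(-1, 1), 2)))), -46) = Mul(Mul(Add(Mul(3, Rational(1, 15)), Mul(1, Pow(Mul(-5, -5), -1))), Add(1, Mul(3, Pow(0, 2)))), -46) = Mul(Mul(Add(Rational(1, 5), Mul(1, Pow(25, -1))), Add(1, Mul(3, 0))), -46) = Mul(Mul(Add(Rational(1, 5), Mul(1, Rational(1, 25))), Add(1, 0)), -46) = Mul(Mul(Add(Rational(1, 5), Rational(1, 25)), 1), -46) = Mul(Mul(Rational(6, 25), 1), -46) = Mul(Rational(6, 25), -46) = Rational(-276, 25)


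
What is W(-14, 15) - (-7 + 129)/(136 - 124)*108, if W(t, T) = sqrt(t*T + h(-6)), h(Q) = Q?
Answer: -1098 + 6*I*sqrt(6) ≈ -1098.0 + 14.697*I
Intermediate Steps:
W(t, T) = sqrt(-6 + T*t) (W(t, T) = sqrt(t*T - 6) = sqrt(T*t - 6) = sqrt(-6 + T*t))
W(-14, 15) - (-7 + 129)/(136 - 124)*108 = sqrt(-6 + 15*(-14)) - (-7 + 129)/(136 - 124)*108 = sqrt(-6 - 210) - 122/12*108 = sqrt(-216) - 122*(1/12)*108 = 6*I*sqrt(6) - 61*108/6 = 6*I*sqrt(6) - 1*1098 = 6*I*sqrt(6) - 1098 = -1098 + 6*I*sqrt(6)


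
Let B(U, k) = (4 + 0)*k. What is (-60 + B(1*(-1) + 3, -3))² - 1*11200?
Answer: -6016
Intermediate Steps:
B(U, k) = 4*k
(-60 + B(1*(-1) + 3, -3))² - 1*11200 = (-60 + 4*(-3))² - 1*11200 = (-60 - 12)² - 11200 = (-72)² - 11200 = 5184 - 11200 = -6016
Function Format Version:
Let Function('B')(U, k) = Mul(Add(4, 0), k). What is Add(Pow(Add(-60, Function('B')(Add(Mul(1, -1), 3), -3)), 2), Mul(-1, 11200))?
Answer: -6016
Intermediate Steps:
Function('B')(U, k) = Mul(4, k)
Add(Pow(Add(-60, Function('B')(Add(Mul(1, -1), 3), -3)), 2), Mul(-1, 11200)) = Add(Pow(Add(-60, Mul(4, -3)), 2), Mul(-1, 11200)) = Add(Pow(Add(-60, -12), 2), -11200) = Add(Pow(-72, 2), -11200) = Add(5184, -11200) = -6016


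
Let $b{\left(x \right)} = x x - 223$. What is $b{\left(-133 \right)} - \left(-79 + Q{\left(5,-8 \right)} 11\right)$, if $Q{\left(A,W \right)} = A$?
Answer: $17490$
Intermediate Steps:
$b{\left(x \right)} = -223 + x^{2}$ ($b{\left(x \right)} = x^{2} - 223 = -223 + x^{2}$)
$b{\left(-133 \right)} - \left(-79 + Q{\left(5,-8 \right)} 11\right) = \left(-223 + \left(-133\right)^{2}\right) - \left(-79 + 5 \cdot 11\right) = \left(-223 + 17689\right) - \left(-79 + 55\right) = 17466 - -24 = 17466 + 24 = 17490$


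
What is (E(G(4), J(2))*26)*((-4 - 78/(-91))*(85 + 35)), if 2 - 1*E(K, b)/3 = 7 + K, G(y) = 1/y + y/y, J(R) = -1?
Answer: 1287000/7 ≈ 1.8386e+5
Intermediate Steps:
G(y) = 1 + 1/y (G(y) = 1/y + 1 = 1 + 1/y)
E(K, b) = -15 - 3*K (E(K, b) = 6 - 3*(7 + K) = 6 + (-21 - 3*K) = -15 - 3*K)
(E(G(4), J(2))*26)*((-4 - 78/(-91))*(85 + 35)) = ((-15 - 3*(1 + 4)/4)*26)*((-4 - 78/(-91))*(85 + 35)) = ((-15 - 3*5/4)*26)*((-4 - 78*(-1/91))*120) = ((-15 - 3*5/4)*26)*((-4 + 6/7)*120) = ((-15 - 15/4)*26)*(-22/7*120) = -75/4*26*(-2640/7) = -975/2*(-2640/7) = 1287000/7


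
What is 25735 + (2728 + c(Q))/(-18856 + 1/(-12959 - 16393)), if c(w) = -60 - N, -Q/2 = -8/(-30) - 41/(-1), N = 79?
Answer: 14243250897727/553461313 ≈ 25735.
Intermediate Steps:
Q = -1238/15 (Q = -2*(-8/(-30) - 41/(-1)) = -2*(-8*(-1/30) - 41*(-1)) = -2*(4/15 + 41) = -2*619/15 = -1238/15 ≈ -82.533)
c(w) = -139 (c(w) = -60 - 1*79 = -60 - 79 = -139)
25735 + (2728 + c(Q))/(-18856 + 1/(-12959 - 16393)) = 25735 + (2728 - 139)/(-18856 + 1/(-12959 - 16393)) = 25735 + 2589/(-18856 + 1/(-29352)) = 25735 + 2589/(-18856 - 1/29352) = 25735 + 2589/(-553461313/29352) = 25735 + 2589*(-29352/553461313) = 25735 - 75992328/553461313 = 14243250897727/553461313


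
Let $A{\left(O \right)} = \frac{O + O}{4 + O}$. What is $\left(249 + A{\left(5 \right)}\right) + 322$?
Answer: $\frac{5149}{9} \approx 572.11$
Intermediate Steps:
$A{\left(O \right)} = \frac{2 O}{4 + O}$
$\left(249 + A{\left(5 \right)}\right) + 322 = \left(249 + 2 \cdot 5 \frac{1}{4 + 5}\right) + 322 = \left(249 + 2 \cdot 5 \cdot \frac{1}{9}\right) + 322 = \left(249 + \frac{10}{9}\right) + 322 = \frac{2251}{9} + 322 = \frac{5149}{9}$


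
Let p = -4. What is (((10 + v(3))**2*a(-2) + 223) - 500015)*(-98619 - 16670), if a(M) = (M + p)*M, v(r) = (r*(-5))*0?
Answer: 57482173088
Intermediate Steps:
v(r) = 0 (v(r) = -5*r*0 = 0)
a(M) = M*(-4 + M) (a(M) = (M - 4)*M = (-4 + M)*M = M*(-4 + M))
(((10 + v(3))**2*a(-2) + 223) - 500015)*(-98619 - 16670) = (((10 + 0)**2*(-2*(-4 - 2)) + 223) - 500015)*(-98619 - 16670) = ((10**2*(-2*(-6)) + 223) - 500015)*(-115289) = ((100*12 + 223) - 500015)*(-115289) = ((1200 + 223) - 500015)*(-115289) = (1423 - 500015)*(-115289) = -498592*(-115289) = 57482173088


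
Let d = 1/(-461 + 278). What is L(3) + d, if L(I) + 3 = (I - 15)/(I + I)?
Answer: -916/183 ≈ -5.0055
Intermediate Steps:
L(I) = -3 + (-15 + I)/(2*I) (L(I) = -3 + (I - 15)/(I + I) = -3 + (-15 + I)/((2*I)) = -3 + (-15 + I)*(1/(2*I)) = -3 + (-15 + I)/(2*I))
d = -1/183 (d = 1/(-183) = -1/183 ≈ -0.0054645)
L(3) + d = (5/2)*(-3 - 1*3)/3 - 1/183 = (5/2)*(⅓)*(-3 - 3) - 1/183 = (5/2)*(⅓)*(-6) - 1/183 = -5 - 1/183 = -916/183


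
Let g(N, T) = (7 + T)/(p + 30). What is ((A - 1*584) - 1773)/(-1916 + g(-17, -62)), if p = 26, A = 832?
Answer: 85400/107351 ≈ 0.79552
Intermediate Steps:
g(N, T) = ⅛ + T/56 (g(N, T) = (7 + T)/(26 + 30) = (7 + T)/56 = (7 + T)*(1/56) = ⅛ + T/56)
((A - 1*584) - 1773)/(-1916 + g(-17, -62)) = ((832 - 1*584) - 1773)/(-1916 + (⅛ + (1/56)*(-62))) = ((832 - 584) - 1773)/(-1916 + (⅛ - 31/28)) = (248 - 1773)/(-1916 - 55/56) = -1525/(-107351/56) = -1525*(-56/107351) = 85400/107351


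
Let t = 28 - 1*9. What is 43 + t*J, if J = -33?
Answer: -584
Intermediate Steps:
t = 19 (t = 28 - 9 = 19)
43 + t*J = 43 + 19*(-33) = 43 - 627 = -584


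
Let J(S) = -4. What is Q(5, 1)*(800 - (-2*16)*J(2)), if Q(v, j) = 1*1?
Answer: 672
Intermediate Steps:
Q(v, j) = 1
Q(5, 1)*(800 - (-2*16)*J(2)) = 1*(800 - (-2*16)*(-4)) = 1*(800 - (-32)*(-4)) = 1*(800 - 1*128) = 1*(800 - 128) = 1*672 = 672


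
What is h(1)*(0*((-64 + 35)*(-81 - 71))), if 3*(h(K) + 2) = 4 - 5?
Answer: 0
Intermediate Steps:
h(K) = -7/3 (h(K) = -2 + (4 - 5)/3 = -2 + (1/3)*(-1) = -2 - 1/3 = -7/3)
h(1)*(0*((-64 + 35)*(-81 - 71))) = -0*(-64 + 35)*(-81 - 71) = -0*(-29*(-152)) = -0*4408 = -7/3*0 = 0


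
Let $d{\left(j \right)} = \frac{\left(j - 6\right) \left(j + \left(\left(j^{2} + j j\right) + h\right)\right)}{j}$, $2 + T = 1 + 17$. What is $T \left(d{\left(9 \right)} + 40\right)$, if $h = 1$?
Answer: $\frac{4672}{3} \approx 1557.3$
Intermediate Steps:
$T = 16$ ($T = -2 + \left(1 + 17\right) = -2 + 18 = 16$)
$d{\left(j \right)} = \frac{\left(-6 + j\right) \left(1 + j + 2 j^{2}\right)}{j}$ ($d{\left(j \right)} = \frac{\left(j - 6\right) \left(j + \left(\left(j^{2} + j j\right) + 1\right)\right)}{j} = \frac{\left(-6 + j\right) \left(j + \left(\left(j^{2} + j^{2}\right) + 1\right)\right)}{j} = \frac{\left(-6 + j\right) \left(j + \left(2 j^{2} + 1\right)\right)}{j} = \frac{\left(-6 + j\right) \left(j + \left(1 + 2 j^{2}\right)\right)}{j} = \frac{\left(-6 + j\right) \left(1 + j + 2 j^{2}\right)}{j}$)
$T \left(d{\left(9 \right)} + 40\right) = 16 \left(\left(-5 - 99 - \frac{6}{9} + 2 \cdot 9^{2}\right) + 40\right) = 16 \left(\left(-5 - 99 - \frac{2}{3} + 2 \cdot 81\right) + 40\right) = 16 \left(\left(-5 - 99 - \frac{2}{3} + 162\right) + 40\right) = 16 \left(\frac{172}{3} + 40\right) = 16 \cdot \frac{292}{3} = \frac{4672}{3}$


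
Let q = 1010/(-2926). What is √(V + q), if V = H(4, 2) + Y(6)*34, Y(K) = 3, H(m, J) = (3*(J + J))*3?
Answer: √294632107/1463 ≈ 11.733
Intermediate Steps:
H(m, J) = 18*J (H(m, J) = (3*(2*J))*3 = (6*J)*3 = 18*J)
V = 138 (V = 18*2 + 3*34 = 36 + 102 = 138)
q = -505/1463 (q = 1010*(-1/2926) = -505/1463 ≈ -0.34518)
√(V + q) = √(138 - 505/1463) = √(201389/1463) = √294632107/1463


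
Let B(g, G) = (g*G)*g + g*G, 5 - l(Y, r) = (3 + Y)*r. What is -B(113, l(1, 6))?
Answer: 244758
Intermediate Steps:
l(Y, r) = 5 - r*(3 + Y) (l(Y, r) = 5 - (3 + Y)*r = 5 - r*(3 + Y))
B(g, G) = G*g + G*g² (B(g, G) = (G*g)*g + G*g = G*g² + G*g = G*g + G*g²)
-B(113, l(1, 6)) = -(5 - 3*6 - 1*1*6)*113*(1 + 113) = -(5 - 18 - 6)*113*114 = -(-19)*113*114 = -1*(-244758) = 244758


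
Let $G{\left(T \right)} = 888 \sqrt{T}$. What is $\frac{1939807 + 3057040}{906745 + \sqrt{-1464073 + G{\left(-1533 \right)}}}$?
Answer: $\frac{4996847}{906745 + \sqrt{-1464073 + 888 i \sqrt{1533}}} \approx 5.5107 - 0.007354 i$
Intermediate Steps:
$\frac{1939807 + 3057040}{906745 + \sqrt{-1464073 + G{\left(-1533 \right)}}} = \frac{1939807 + 3057040}{906745 + \sqrt{-1464073 + 888 \sqrt{-1533}}} = \frac{4996847}{906745 + \sqrt{-1464073 + 888 i \sqrt{1533}}}$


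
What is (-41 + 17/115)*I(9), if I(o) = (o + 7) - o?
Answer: -32886/115 ≈ -285.97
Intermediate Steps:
I(o) = 7 (I(o) = (7 + o) - o = 7)
(-41 + 17/115)*I(9) = (-41 + 17/115)*7 = -4698/115*7 = -32886/115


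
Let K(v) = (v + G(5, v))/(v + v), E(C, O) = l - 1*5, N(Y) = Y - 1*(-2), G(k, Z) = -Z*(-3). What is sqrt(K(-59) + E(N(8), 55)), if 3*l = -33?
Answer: I*sqrt(14) ≈ 3.7417*I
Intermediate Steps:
G(k, Z) = 3*Z
l = -11 (l = (1/3)*(-33) = -11)
N(Y) = 2 + Y (N(Y) = Y + 2 = 2 + Y)
E(C, O) = -16 (E(C, O) = -11 - 1*5 = -11 - 5 = -16)
K(v) = 2 (K(v) = (v + 3*v)/(v + v) = (4*v)/((2*v)) = (4*v)*(1/(2*v)) = 2)
sqrt(K(-59) + E(N(8), 55)) = sqrt(2 - 16) = sqrt(-14) = I*sqrt(14)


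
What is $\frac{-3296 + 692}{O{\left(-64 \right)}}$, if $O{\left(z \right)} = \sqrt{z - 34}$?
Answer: $186 i \sqrt{2} \approx 263.04 i$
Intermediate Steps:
$O{\left(z \right)} = \sqrt{-34 + z}$
$\frac{-3296 + 692}{O{\left(-64 \right)}} = \frac{-3296 + 692}{\sqrt{-34 - 64}} = - \frac{2604}{\sqrt{-98}} = - \frac{2604}{7 i \sqrt{2}} = - 2604 \left(- \frac{i \sqrt{2}}{14}\right) = 186 i \sqrt{2}$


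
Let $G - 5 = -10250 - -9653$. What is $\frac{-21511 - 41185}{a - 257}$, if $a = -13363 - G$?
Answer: $\frac{15674}{3257} \approx 4.8124$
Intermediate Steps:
$G = -592$ ($G = 5 - 597 = -592$)
$a = -12771$ ($a = -13363 - -592 = -13363 + 592 = -12771$)
$\frac{-21511 - 41185}{a - 257} = \frac{-21511 - 41185}{-12771 - 257} = - \frac{62696}{-13028} = \left(-62696\right) \left(- \frac{1}{13028}\right) = \frac{15674}{3257}$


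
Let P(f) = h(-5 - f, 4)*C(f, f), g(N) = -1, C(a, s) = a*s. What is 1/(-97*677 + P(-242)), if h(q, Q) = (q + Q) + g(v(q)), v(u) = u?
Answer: 1/13989691 ≈ 7.1481e-8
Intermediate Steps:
h(q, Q) = -1 + Q + q (h(q, Q) = (q + Q) - 1 = (Q + q) - 1 = -1 + Q + q)
P(f) = f**2*(-2 - f) (P(f) = (-1 + 4 + (-5 - f))*(f*f) = (-2 - f)*f**2 = f**2*(-2 - f))
1/(-97*677 + P(-242)) = 1/(-97*677 + (-242)**2*(-2 - 1*(-242))) = 1/(-65669 + 58564*(-2 + 242)) = 1/(-65669 + 58564*240) = 1/(-65669 + 14055360) = 1/13989691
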